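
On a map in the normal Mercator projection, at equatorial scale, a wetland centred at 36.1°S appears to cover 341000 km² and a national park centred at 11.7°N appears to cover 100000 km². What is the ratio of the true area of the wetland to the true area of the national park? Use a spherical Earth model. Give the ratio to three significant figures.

2.32

Mercator's areal exaggeration is sec²φ; hence true area = (apparent area) · cos²φ.
True area of wetland: 341000 × cos²(36.1°) = 341000 × 0.6528 = 222600 km².
True area of national park: 100000 × cos²(11.7°) = 100000 × 0.9589 = 95890 km².
Ratio = 222600 / 95890 ≈ 2.32.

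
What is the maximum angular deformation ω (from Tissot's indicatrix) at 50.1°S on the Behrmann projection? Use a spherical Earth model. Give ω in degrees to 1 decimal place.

The Behrmann projection is cylindrical equal-area with φ₀ = 30°. For cylindrical equal-area with standard parallel φ₀, h = cos φ / cos φ₀ and k = cos φ₀ / cos φ, so h·k = 1.
At 50.1°: h = 0.7407, k = 1.350; principal scales a = 1.350, b = 0.7407.
sin(ω/2) = (a − b)/(a + b) = 0.6094/2.091 = 0.2915, so ω = 2 arcsin(0.2915) ≈ 33.9°.

33.9°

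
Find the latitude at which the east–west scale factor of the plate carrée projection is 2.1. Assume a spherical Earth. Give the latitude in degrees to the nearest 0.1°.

Plate carrée: h = 1, k = sec φ along parallels.
sec φ = 2.1  ⇒  cos φ = 0.4762  ⇒  φ ≈ 61.6°.

61.6°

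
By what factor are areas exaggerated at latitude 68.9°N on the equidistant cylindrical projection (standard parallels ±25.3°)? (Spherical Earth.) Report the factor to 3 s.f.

With standard parallel φ₀ = 25.3°, the equirectangular projection gives x = Rλ cos φ₀, y = Rφ, so h = 1 and k = cos 25.3° / cos φ.
Areal scale = h·k = 1 × cos φ₀ / cos φ; at 68.9°, h = 1.000, k = 2.511, so h·k = 2.511.

2.51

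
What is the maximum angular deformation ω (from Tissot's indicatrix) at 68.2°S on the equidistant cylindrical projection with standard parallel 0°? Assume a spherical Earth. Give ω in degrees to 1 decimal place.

In the plate carrée (x = Rλ, y = Rφ), meridians are true-scale (h = 1) and parallels are stretched by k = sec φ.
At 68.2°: h = 1.000, k = 2.693; principal scales a = 2.693, b = 1.000.
sin(ω/2) = (a − b)/(a + b) = 1.693/3.693 = 0.4584, so ω = 2 arcsin(0.4584) ≈ 54.6°.

54.6°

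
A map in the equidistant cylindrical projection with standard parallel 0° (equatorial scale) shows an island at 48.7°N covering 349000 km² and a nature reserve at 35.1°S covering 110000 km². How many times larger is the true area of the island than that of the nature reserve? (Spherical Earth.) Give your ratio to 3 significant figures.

On the plate carrée, areal scale = h·k = 1 × sec φ, so true area = apparent × cos φ.
True area of island: 349000 × cos(48.7°) = 349000 × 0.6600 = 230300 km².
True area of nature reserve: 110000 × cos(35.1°) = 110000 × 0.8181 = 90000 km².
Ratio = 230300 / 90000 ≈ 2.56.

2.56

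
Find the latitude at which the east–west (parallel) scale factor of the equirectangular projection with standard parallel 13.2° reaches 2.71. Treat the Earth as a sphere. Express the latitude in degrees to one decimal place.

With standard parallel φ₀ = 13.2°, the equirectangular projection gives x = Rλ cos φ₀, y = Rφ, so h = 1 and k = cos 13.2° / cos φ.
k = cos φ₀ / cos φ = 2.71  ⇒  cos φ = cos 13.2° / 2.71 = 0.3593.
φ = arccos(0.3593) ≈ 68.9°.

68.9°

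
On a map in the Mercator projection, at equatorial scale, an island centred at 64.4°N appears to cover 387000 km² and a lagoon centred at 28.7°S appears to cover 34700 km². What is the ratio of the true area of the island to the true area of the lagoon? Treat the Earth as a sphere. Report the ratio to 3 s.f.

2.71

On Mercator the areal scale is sec²φ, so true area = apparent × cos²φ.
True area of island: 387000 × cos²(64.4°) = 387000 × 0.1867 = 72250 km².
True area of lagoon: 34700 × cos²(28.7°) = 34700 × 0.7694 = 26700 km².
Ratio = 72250 / 26700 ≈ 2.71.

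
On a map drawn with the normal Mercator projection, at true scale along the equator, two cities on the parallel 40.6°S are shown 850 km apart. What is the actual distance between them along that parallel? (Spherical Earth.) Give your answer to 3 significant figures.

For Mercator, h = k = sec φ (a conformal cylindrical projection has a single point scale, 1/cos φ).
Along the parallel at 40.6°, map distances are exaggerated by k = sec 40.6° = 1.317.
True distance = 850 / 1.317 = 850 × cos 40.6° ≈ 645 km.

645 km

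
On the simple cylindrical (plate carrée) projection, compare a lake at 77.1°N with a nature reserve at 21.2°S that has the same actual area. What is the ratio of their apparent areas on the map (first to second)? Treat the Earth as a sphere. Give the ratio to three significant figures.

4.18

For the equirectangular projection with φ₀ = 0 (plate carrée), h = 1 along meridians and k = sec φ along parallels.
Areal scale at 77.1°: h·k = 1.000 × 4.479 = 4.479.
Areal scale at 21.2°: h·k = 1.000 × 1.073 = 1.073.
Ratio = 4.479/1.073 ≈ 4.18.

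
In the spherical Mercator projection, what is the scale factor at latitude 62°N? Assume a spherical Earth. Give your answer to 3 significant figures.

For Mercator, h = k = sec φ (a conformal cylindrical projection has a single point scale, 1/cos φ).
k = 1/cos 62° = 1/0.4695 = 2.130.

2.13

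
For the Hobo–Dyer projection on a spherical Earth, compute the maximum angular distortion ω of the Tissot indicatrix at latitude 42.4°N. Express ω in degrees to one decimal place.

Hobo–Dyer is a cylindrical equal-area projection with standard parallels at ±37.5°. Cylindrical equal-area (φ₀ = 37.5°): h = cos φ / cos 37.5° along meridians, k = cos 37.5° / cos φ along parallels; h·k = 1.
At 42.4°: h = 0.9308, k = 1.074; principal scales a = 1.074, b = 0.9308.
sin(ω/2) = (a − b)/(a + b) = 0.1435/2.005 = 0.07159, so ω = 2 arcsin(0.07159) ≈ 8.2°.

8.2°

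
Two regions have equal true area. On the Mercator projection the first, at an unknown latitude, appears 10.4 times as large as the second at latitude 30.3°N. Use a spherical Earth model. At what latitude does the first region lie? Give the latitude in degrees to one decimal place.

74.5°

Mercator areal scale is sec²φ, so apparent-area ratio = sec²φ₁ / sec²φ₂ = cos²φ₂ / cos²φ₁.
cos²φ₂ / cos²φ₁ = 10.4  ⇒  cos φ₁ = cos 30.3° / √10.4 = 0.8634/3.225 = 0.2677.
φ₁ = arccos(0.2677) ≈ 74.5°.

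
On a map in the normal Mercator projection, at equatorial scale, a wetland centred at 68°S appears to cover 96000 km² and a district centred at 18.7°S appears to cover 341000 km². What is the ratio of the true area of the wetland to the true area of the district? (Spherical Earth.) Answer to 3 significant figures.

Mercator's areal exaggeration is sec²φ; hence true area = (apparent area) · cos²φ.
True area of wetland: 96000 × cos²(68°) = 96000 × 0.1403 = 13470 km².
True area of district: 341000 × cos²(18.7°) = 341000 × 0.8972 = 305900 km².
Ratio = 13470 / 305900 ≈ 0.0440.

0.0440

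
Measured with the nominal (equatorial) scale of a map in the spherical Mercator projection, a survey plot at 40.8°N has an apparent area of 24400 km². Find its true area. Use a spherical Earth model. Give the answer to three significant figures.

14000 km²

Mercator is conformal, so the point scale is isotropic: h = k = sec φ = 1/cos φ.
Areal scale = k² = sec²φ = 1/cos²(40.8°) = 1/0.7570² = 1.745.
True area = apparent / (areal scale) = 24400 / 1.745 ≈ 14000 km².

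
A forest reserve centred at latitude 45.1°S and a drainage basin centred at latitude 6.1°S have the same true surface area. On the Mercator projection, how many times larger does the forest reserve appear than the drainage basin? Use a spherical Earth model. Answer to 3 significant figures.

1.98

Mercator areal scale is sec²φ.
At 45.1°: sec²(45.1°) = 1/0.7059² = 2.007.
At 6.1°: sec²(6.1°) = 1/0.9943² = 1.011.
Ratio = 2.007/1.011 = cos²(6.1°)/cos²(45.1°) ≈ 1.98.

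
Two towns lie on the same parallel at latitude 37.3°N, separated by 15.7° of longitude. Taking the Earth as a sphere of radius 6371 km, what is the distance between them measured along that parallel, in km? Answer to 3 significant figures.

Arc length along a parallel = R cos φ · Δλ (with Δλ in radians).
= 6371 × cos 37.3° × (15.7° × π/180) = 6371 × 0.7955 × 0.2740 ≈ 1390 km.

1390 km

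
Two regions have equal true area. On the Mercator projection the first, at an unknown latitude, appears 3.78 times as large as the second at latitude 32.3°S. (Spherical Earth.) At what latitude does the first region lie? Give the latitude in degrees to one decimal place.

64.2°

For equal true areas on Mercator, apparent areas scale as sec²φ, so the ratio is cos²φ₂ / cos²φ₁.
cos²φ₂ / cos²φ₁ = 3.78  ⇒  cos φ₁ = cos 32.3° / √3.78 = 0.8453/1.944 = 0.4348.
φ₁ = arccos(0.4348) ≈ 64.2°.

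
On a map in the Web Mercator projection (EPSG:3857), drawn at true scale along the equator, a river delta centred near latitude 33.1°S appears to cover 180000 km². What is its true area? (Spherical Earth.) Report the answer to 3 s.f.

For Mercator, h = k = sec φ (a conformal cylindrical projection has a single point scale, 1/cos φ).
Areal scale = k² = sec²φ = 1/cos²(33.1°) = 1/0.8377² = 1.425.
True area = apparent / (areal scale) = 180000 / 1.425 ≈ 126000 km².

126000 km²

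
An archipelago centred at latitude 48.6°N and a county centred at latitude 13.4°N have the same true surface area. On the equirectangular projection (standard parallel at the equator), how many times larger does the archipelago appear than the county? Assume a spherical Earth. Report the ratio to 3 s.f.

1.47

In the plate carrée (x = Rλ, y = Rφ), meridians are true-scale (h = 1) and parallels are stretched by k = sec φ.
Areal scale at 48.6°: h·k = 1.000 × 1.512 = 1.512.
Areal scale at 13.4°: h·k = 1.000 × 1.028 = 1.028.
Ratio = 1.512/1.028 ≈ 1.47.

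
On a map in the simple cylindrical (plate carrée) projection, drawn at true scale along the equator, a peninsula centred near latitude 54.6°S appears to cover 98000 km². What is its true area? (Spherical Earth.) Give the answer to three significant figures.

56800 km²

Plate carrée maps x = Rλ, y = Rφ. The meridian scale is h = 1 and the parallel scale is k = 1/cos φ = sec φ.
Areal scale = h·k = 1 × sec φ; at 54.6°, h = 1.000, k = 1.726, so h·k = 1.726.
True area = apparent / (areal scale) = 98000 / 1.726 ≈ 56800 km².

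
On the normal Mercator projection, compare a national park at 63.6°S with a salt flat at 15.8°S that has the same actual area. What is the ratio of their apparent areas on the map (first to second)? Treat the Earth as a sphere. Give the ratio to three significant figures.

4.68

Mercator areal scale is sec²φ.
At 63.6°: sec²(63.6°) = 1/0.4446² = 5.058.
At 15.8°: sec²(15.8°) = 1/0.9622² = 1.080.
Ratio = 5.058/1.080 = cos²(15.8°)/cos²(63.6°) ≈ 4.68.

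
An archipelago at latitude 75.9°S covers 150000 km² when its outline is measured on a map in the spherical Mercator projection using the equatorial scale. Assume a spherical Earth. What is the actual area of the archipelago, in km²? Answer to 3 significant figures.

The Mercator projection is conformal; its linear scale factor is the same in every direction and equals sec φ = 1/cos φ.
Areal scale = k² = sec²φ = 1/cos²(75.9°) = 1/0.2436² = 16.85.
True area = apparent / (areal scale) = 150000 / 16.85 ≈ 8900 km².

8900 km²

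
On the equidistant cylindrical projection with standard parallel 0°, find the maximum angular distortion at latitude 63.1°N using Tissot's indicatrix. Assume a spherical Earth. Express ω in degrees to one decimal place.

Plate carrée maps x = Rλ, y = Rφ. The meridian scale is h = 1 and the parallel scale is k = 1/cos φ = sec φ.
At 63.1°: h = 1.000, k = 2.210; principal scales a = 2.210, b = 1.000.
sin(ω/2) = (a − b)/(a + b) = 1.210/3.210 = 0.3770, so ω = 2 arcsin(0.3770) ≈ 44.3°.

44.3°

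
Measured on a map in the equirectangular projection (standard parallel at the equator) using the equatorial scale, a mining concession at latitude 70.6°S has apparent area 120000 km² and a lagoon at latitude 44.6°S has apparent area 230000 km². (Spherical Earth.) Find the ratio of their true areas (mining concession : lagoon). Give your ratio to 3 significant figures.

On the plate carrée, areal scale = h·k = 1 × sec φ, so true area = apparent × cos φ.
True area of mining concession: 120000 × cos(70.6°) = 120000 × 0.3322 = 39860 km².
True area of lagoon: 230000 × cos(44.6°) = 230000 × 0.7120 = 163800 km².
Ratio = 39860 / 163800 ≈ 0.243.

0.243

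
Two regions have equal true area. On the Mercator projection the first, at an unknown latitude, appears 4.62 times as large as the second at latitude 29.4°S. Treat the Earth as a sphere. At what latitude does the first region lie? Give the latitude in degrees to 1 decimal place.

66.1°

Mercator areal scale is sec²φ, so apparent-area ratio = sec²φ₁ / sec²φ₂ = cos²φ₂ / cos²φ₁.
cos²φ₂ / cos²φ₁ = 4.62  ⇒  cos φ₁ = cos 29.4° / √4.62 = 0.8712/2.149 = 0.4053.
φ₁ = arccos(0.4053) ≈ 66.1°.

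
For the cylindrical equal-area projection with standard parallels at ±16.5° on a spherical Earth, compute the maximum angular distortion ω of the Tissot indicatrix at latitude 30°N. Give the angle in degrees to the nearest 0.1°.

11.6°

Cylindrical equal-area (φ₀ = 16.5°): h = cos φ / cos 16.5° along meridians, k = cos 16.5° / cos φ along parallels; h·k = 1.
At 30°: h = 0.9032, k = 1.107; principal scales a = 1.107, b = 0.9032.
sin(ω/2) = (a − b)/(a + b) = 0.2039/2.010 = 0.1014, so ω = 2 arcsin(0.1014) ≈ 11.6°.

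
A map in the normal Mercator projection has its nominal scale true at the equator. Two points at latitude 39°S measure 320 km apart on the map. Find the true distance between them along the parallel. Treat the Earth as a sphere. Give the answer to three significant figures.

249 km

For Mercator, h = k = sec φ (a conformal cylindrical projection has a single point scale, 1/cos φ).
Along the parallel at 39°, map distances are exaggerated by k = sec 39° = 1.287.
True distance = 320 / 1.287 = 320 × cos 39° ≈ 249 km.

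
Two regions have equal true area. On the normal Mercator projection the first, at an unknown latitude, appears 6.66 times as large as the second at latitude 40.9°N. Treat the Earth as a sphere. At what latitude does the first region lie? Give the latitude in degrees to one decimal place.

73.0°

On Mercator, (apparent₁)/(apparent₂) = sec²φ₁ / sec²φ₂ when true areas are equal.
cos²φ₂ / cos²φ₁ = 6.66  ⇒  cos φ₁ = cos 40.9° / √6.66 = 0.7559/2.581 = 0.2929.
φ₁ = arccos(0.2929) ≈ 73.0°.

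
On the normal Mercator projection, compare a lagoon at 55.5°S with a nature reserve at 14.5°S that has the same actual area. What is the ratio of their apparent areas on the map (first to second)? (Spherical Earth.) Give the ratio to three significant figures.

2.92

Mercator areal scale is sec²φ.
At 55.5°: sec²(55.5°) = 1/0.5664² = 3.117.
At 14.5°: sec²(14.5°) = 1/0.9681² = 1.067.
Ratio = 3.117/1.067 = cos²(14.5°)/cos²(55.5°) ≈ 2.92.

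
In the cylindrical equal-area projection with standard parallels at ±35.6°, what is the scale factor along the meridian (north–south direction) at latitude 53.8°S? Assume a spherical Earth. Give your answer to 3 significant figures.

0.726

For cylindrical equal-area with standard parallel φ₀, h = cos φ / cos φ₀ and k = cos φ₀ / cos φ, so h·k = 1.
h = cos 53.8° / cos 35.6° = 0.5906/0.8131 = 0.7264.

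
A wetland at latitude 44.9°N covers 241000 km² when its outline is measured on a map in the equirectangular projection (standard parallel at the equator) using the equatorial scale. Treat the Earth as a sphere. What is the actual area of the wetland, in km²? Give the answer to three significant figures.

171000 km²

In the plate carrée (x = Rλ, y = Rφ), meridians are true-scale (h = 1) and parallels are stretched by k = sec φ.
Areal scale = h·k = 1 × sec φ; at 44.9°, h = 1.000, k = 1.412, so h·k = 1.412.
True area = apparent / (areal scale) = 241000 / 1.412 ≈ 171000 km².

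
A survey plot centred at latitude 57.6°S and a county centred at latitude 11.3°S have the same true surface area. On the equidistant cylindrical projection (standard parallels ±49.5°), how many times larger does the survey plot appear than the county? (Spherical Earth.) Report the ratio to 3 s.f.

1.83

With standard parallel φ₀ = 49.5°, the equirectangular projection gives x = Rλ cos φ₀, y = Rφ, so h = 1 and k = cos 49.5° / cos φ.
Areal scale at 57.6°: h·k = 1.000 × 1.212 = 1.212.
Areal scale at 11.3°: h·k = 1.000 × 0.6623 = 0.6623.
Ratio = 1.212/0.6623 ≈ 1.83.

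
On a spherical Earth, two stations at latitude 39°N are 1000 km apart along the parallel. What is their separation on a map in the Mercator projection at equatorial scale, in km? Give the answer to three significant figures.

For Mercator, h = k = sec φ (a conformal cylindrical projection has a single point scale, 1/cos φ).
Along the parallel, k = sec 39° = 1/0.7771 = 1.287.
Map distance = 1000 × 1.287 ≈ 1290 km.

1290 km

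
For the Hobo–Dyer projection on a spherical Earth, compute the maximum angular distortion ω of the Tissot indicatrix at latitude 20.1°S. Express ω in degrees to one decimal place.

19.2°

Hobo–Dyer is a cylindrical equal-area projection with standard parallels at ±37.5°. For cylindrical equal-area with standard parallel φ₀, h = cos φ / cos φ₀ and k = cos φ₀ / cos φ, so h·k = 1.
At 20.1°: h = 1.184, k = 0.8448; principal scales a = 1.184, b = 0.8448.
sin(ω/2) = (a − b)/(a + b) = 0.3389/2.029 = 0.1671, so ω = 2 arcsin(0.1671) ≈ 19.2°.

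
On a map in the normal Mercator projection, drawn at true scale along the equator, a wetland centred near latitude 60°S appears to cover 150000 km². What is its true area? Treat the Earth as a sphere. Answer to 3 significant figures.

37500 km²

Mercator is conformal, so the point scale is isotropic: h = k = sec φ = 1/cos φ.
Areal scale = k² = sec²φ = 1/cos²(60°) = 1/0.5000² = 4.000.
True area = apparent / (areal scale) = 150000 / 4.000 ≈ 37500 km².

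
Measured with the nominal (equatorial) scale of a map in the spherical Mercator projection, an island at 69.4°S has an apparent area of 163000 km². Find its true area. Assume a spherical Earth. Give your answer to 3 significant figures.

20200 km²

For Mercator, h = k = sec φ (a conformal cylindrical projection has a single point scale, 1/cos φ).
Areal scale = k² = sec²φ = 1/cos²(69.4°) = 1/0.3518² = 8.078.
True area = apparent / (areal scale) = 163000 / 8.078 ≈ 20200 km².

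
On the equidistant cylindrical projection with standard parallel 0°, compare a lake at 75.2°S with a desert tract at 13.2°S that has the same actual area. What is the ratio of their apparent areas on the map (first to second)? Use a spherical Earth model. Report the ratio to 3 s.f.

3.81

In the plate carrée (x = Rλ, y = Rφ), meridians are true-scale (h = 1) and parallels are stretched by k = sec φ.
Areal scale at 75.2°: h·k = 1.000 × 3.915 = 3.915.
Areal scale at 13.2°: h·k = 1.000 × 1.027 = 1.027.
Ratio = 3.915/1.027 ≈ 3.81.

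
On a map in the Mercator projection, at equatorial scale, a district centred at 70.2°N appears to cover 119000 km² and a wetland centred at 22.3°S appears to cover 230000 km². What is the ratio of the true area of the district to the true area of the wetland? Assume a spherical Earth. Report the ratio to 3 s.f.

On Mercator the areal scale is sec²φ, so true area = apparent × cos²φ.
True area of district: 119000 × cos²(70.2°) = 119000 × 0.1147 = 13650 km².
True area of wetland: 230000 × cos²(22.3°) = 230000 × 0.8560 = 196900 km².
Ratio = 13650 / 196900 ≈ 0.0694.

0.0694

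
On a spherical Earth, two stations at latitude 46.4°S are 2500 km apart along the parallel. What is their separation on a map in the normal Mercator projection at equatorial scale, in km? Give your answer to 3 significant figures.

The Mercator projection is conformal; its linear scale factor is the same in every direction and equals sec φ = 1/cos φ.
Along the parallel, k = sec 46.4° = 1/0.6896 = 1.450.
Map distance = 2500 × 1.450 ≈ 3630 km.

3630 km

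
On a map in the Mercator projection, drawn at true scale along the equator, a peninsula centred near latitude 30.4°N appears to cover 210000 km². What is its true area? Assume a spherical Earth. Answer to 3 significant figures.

156000 km²

For Mercator, h = k = sec φ (a conformal cylindrical projection has a single point scale, 1/cos φ).
Areal scale = k² = sec²φ = 1/cos²(30.4°) = 1/0.8625² = 1.344.
True area = apparent / (areal scale) = 210000 / 1.344 ≈ 156000 km².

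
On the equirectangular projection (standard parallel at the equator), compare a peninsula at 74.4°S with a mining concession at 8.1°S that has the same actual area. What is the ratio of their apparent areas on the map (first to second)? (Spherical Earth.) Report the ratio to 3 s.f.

3.68

For the equirectangular projection with φ₀ = 0 (plate carrée), h = 1 along meridians and k = sec φ along parallels.
Areal scale at 74.4°: h·k = 1.000 × 3.719 = 3.719.
Areal scale at 8.1°: h·k = 1.000 × 1.010 = 1.010.
Ratio = 3.719/1.010 ≈ 3.68.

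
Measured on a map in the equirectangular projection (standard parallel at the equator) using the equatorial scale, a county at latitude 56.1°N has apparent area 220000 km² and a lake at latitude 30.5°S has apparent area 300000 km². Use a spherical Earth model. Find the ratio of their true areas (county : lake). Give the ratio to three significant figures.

0.475

Plate carrée has h = 1 and k = sec φ, giving areal scale sec φ; true area = (apparent area) · cos φ.
True area of county: 220000 × cos(56.1°) = 220000 × 0.5577 = 122700 km².
True area of lake: 300000 × cos(30.5°) = 300000 × 0.8616 = 258500 km².
Ratio = 122700 / 258500 ≈ 0.475.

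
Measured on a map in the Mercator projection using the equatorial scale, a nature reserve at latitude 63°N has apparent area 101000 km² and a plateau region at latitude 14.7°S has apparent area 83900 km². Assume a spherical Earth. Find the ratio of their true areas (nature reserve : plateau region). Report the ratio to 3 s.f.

On Mercator the areal scale is sec²φ, so true area = apparent × cos²φ.
True area of nature reserve: 101000 × cos²(63°) = 101000 × 0.2061 = 20820 km².
True area of plateau region: 83900 × cos²(14.7°) = 83900 × 0.9356 = 78500 km².
Ratio = 20820 / 78500 ≈ 0.265.

0.265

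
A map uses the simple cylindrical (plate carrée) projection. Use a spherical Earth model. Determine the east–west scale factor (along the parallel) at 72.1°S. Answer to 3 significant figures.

For the equirectangular projection with φ₀ = 0 (plate carrée), h = 1 along meridians and k = sec φ along parallels.
k = 1/cos 72.1° = 1/0.3074 = 3.254.

3.25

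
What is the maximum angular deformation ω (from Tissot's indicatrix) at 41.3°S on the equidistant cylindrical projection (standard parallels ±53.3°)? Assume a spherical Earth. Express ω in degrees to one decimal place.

13.1°

The equidistant cylindrical projection with φ₀ = 53.3° has h = 1 (meridians true) and k = cos φ₀ / cos φ along parallels.
At 41.3°: h = 1.000, k = 0.7955; principal scales a = 1.000, b = 0.7955.
sin(ω/2) = (a − b)/(a + b) = 0.2045/1.795 = 0.1139, so ω = 2 arcsin(0.1139) ≈ 13.1°.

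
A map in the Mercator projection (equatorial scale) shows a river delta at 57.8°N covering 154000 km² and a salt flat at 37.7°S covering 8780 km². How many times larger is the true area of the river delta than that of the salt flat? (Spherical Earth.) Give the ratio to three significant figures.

7.96

Since Mercator area scale is 1/cos²φ, the true area equals the apparent area multiplied by cos²φ.
True area of river delta: 154000 × cos²(57.8°) = 154000 × 0.2840 = 43730 km².
True area of salt flat: 8780 × cos²(37.7°) = 8780 × 0.6260 = 5497 km².
Ratio = 43730 / 5497 ≈ 7.96.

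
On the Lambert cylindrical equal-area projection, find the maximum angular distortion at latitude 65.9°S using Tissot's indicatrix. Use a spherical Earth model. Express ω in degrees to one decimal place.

The Lambert cylindrical equal-area projection is the cylindrical equal-area projection with its standard parallel at the equator (φ₀ = 0). A cylindrical equal-area projection with standard parallel φ₀ has meridian scale h = cos φ / cos φ₀ and parallel scale k = cos φ₀ / cos φ (so areas are preserved, h·k = 1).
At 65.9°: h = 0.4083, k = 2.449; principal scales a = 2.449, b = 0.4083.
sin(ω/2) = (a − b)/(a + b) = 2.041/2.857 = 0.7142, so ω = 2 arcsin(0.7142) ≈ 91.2°.

91.2°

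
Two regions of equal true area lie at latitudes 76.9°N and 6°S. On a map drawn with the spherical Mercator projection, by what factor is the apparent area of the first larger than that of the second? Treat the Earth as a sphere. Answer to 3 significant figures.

19.3

Mercator is conformal with k = sec φ, so areal scale = k² = sec²φ.
At 76.9°: sec²(76.9°) = 1/0.2267² = 19.47.
At 6°: sec²(6°) = 1/0.9945² = 1.011.
Ratio = 19.47/1.011 = cos²(6°)/cos²(76.9°) ≈ 19.3.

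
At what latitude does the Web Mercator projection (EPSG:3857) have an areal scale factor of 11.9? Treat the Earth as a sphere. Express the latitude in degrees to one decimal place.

73.1°

Mercator areal scale is sec²φ.
sec²φ = 11.9  ⇒  cos²φ = 0.08403  ⇒  cos φ = 0.2899.
φ = arccos(0.2899) ≈ 73.1°.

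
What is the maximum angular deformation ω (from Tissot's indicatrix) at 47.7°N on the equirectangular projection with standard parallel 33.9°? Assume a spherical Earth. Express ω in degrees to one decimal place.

12.0°

With standard parallel φ₀ = 33.9°, the equirectangular projection gives x = Rλ cos φ₀, y = Rφ, so h = 1 and k = cos 33.9° / cos φ.
At 47.7°: h = 1.000, k = 1.233; principal scales a = 1.233, b = 1.000.
sin(ω/2) = (a − b)/(a + b) = 0.2333/2.233 = 0.1045, so ω = 2 arcsin(0.1045) ≈ 12.0°.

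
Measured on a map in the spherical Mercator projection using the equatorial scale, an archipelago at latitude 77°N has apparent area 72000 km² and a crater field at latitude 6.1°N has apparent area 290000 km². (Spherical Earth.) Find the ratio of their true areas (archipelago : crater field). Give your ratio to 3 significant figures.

Mercator's areal exaggeration is sec²φ; hence true area = (apparent area) · cos²φ.
True area of archipelago: 72000 × cos²(77°) = 72000 × 0.05060 = 3643 km².
True area of crater field: 290000 × cos²(6.1°) = 290000 × 0.9887 = 286700 km².
Ratio = 3643 / 286700 ≈ 0.0127.

0.0127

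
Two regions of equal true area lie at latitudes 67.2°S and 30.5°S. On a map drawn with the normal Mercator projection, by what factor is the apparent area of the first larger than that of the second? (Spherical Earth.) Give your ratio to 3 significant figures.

4.94

On Mercator, area is exaggerated by sec²φ = 1/cos²φ.
At 67.2°: sec²(67.2°) = 1/0.3875² = 6.659.
At 30.5°: sec²(30.5°) = 1/0.8616² = 1.347.
Ratio = 6.659/1.347 = cos²(30.5°)/cos²(67.2°) ≈ 4.94.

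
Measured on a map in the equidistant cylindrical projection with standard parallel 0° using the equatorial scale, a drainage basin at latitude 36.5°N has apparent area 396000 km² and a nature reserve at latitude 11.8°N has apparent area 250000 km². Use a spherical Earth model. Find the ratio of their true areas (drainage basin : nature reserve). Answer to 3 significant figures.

Plate carrée has h = 1 and k = sec φ, giving areal scale sec φ; true area = (apparent area) · cos φ.
True area of drainage basin: 396000 × cos(36.5°) = 396000 × 0.8039 = 318300 km².
True area of nature reserve: 250000 × cos(11.8°) = 250000 × 0.9789 = 244700 km².
Ratio = 318300 / 244700 ≈ 1.30.

1.30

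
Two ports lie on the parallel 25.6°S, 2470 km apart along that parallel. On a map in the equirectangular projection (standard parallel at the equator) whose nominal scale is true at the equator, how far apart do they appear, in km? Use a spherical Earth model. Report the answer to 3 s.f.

For the equirectangular projection with φ₀ = 0 (plate carrée), h = 1 along meridians and k = sec φ along parallels.
Along the parallel, k = sec 25.6° = 1/0.9018 = 1.109.
Map distance = 2470 × 1.109 ≈ 2740 km.

2740 km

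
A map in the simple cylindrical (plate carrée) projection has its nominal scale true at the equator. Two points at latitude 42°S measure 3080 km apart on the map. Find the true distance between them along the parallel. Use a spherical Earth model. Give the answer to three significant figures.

Plate carrée maps x = Rλ, y = Rφ. The meridian scale is h = 1 and the parallel scale is k = 1/cos φ = sec φ.
Along the parallel at 42°, map distances are exaggerated by k = sec 42° = 1.346.
True distance = 3080 / 1.346 = 3080 × cos 42° ≈ 2290 km.

2290 km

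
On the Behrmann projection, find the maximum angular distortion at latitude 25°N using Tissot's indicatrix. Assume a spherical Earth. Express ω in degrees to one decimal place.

5.2°

Behrmann is a cylindrical equal-area projection with standard parallels at ±30°. Cylindrical equal-area (φ₀ = 30°): h = cos φ / cos 30° along meridians, k = cos 30° / cos φ along parallels; h·k = 1.
At 25°: h = 1.047, k = 0.9556; principal scales a = 1.047, b = 0.9556.
sin(ω/2) = (a − b)/(a + b) = 0.09096/2.002 = 0.04543, so ω = 2 arcsin(0.04543) ≈ 5.2°.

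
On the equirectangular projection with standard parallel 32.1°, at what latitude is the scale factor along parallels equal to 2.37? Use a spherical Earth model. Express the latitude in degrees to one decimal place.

With standard parallel φ₀ = 32.1°, the equirectangular projection gives x = Rλ cos φ₀, y = Rφ, so h = 1 and k = cos 32.1° / cos φ.
k = cos φ₀ / cos φ = 2.37  ⇒  cos φ = cos 32.1° / 2.37 = 0.3574.
φ = arccos(0.3574) ≈ 69.1°.

69.1°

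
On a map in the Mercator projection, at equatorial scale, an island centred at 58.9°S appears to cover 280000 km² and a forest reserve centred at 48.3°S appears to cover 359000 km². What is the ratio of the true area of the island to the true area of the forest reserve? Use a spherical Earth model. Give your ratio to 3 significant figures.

0.470

On Mercator the areal scale is sec²φ, so true area = apparent × cos²φ.
True area of island: 280000 × cos²(58.9°) = 280000 × 0.2668 = 74710 km².
True area of forest reserve: 359000 × cos²(48.3°) = 359000 × 0.4425 = 158900 km².
Ratio = 74710 / 158900 ≈ 0.470.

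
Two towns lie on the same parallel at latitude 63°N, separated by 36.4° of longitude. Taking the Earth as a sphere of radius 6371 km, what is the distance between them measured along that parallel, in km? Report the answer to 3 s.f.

1840 km

Arc length along a parallel = R cos φ · Δλ (with Δλ in radians).
= 6371 × cos 63° × (36.4° × π/180) = 6371 × 0.4540 × 0.6353 ≈ 1840 km.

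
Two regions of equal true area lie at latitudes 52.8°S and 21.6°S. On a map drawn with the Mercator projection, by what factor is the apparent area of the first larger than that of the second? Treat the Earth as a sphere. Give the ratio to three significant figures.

2.36

On Mercator, area is exaggerated by sec²φ = 1/cos²φ.
At 52.8°: sec²(52.8°) = 1/0.6046² = 2.736.
At 21.6°: sec²(21.6°) = 1/0.9298² = 1.157.
Ratio = 2.736/1.157 = cos²(21.6°)/cos²(52.8°) ≈ 2.36.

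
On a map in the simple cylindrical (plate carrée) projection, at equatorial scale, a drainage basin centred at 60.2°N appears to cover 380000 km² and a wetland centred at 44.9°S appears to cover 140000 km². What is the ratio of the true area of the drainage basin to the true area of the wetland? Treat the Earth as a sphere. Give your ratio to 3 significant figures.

On the plate carrée, areal scale = h·k = 1 × sec φ, so true area = apparent × cos φ.
True area of drainage basin: 380000 × cos(60.2°) = 380000 × 0.4970 = 188900 km².
True area of wetland: 140000 × cos(44.9°) = 140000 × 0.7083 = 99170 km².
Ratio = 188900 / 99170 ≈ 1.90.

1.90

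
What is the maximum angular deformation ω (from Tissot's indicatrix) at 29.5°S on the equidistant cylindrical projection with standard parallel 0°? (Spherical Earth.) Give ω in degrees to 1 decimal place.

7.9°

For the equirectangular projection with φ₀ = 0 (plate carrée), h = 1 along meridians and k = sec φ along parallels.
At 29.5°: h = 1.000, k = 1.149; principal scales a = 1.149, b = 1.000.
sin(ω/2) = (a − b)/(a + b) = 0.1490/2.149 = 0.06932, so ω = 2 arcsin(0.06932) ≈ 7.9°.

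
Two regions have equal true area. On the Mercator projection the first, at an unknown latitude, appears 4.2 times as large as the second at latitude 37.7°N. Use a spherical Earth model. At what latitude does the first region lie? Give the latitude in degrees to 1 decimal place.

On Mercator, (apparent₁)/(apparent₂) = sec²φ₁ / sec²φ₂ when true areas are equal.
cos²φ₂ / cos²φ₁ = 4.2  ⇒  cos φ₁ = cos 37.7° / √4.2 = 0.7912/2.049 = 0.3861.
φ₁ = arccos(0.3861) ≈ 67.3°.

67.3°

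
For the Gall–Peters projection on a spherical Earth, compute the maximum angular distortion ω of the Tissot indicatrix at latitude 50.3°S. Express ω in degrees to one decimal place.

Gall–Peters is a cylindrical equal-area projection with standard parallels at ±45°. For cylindrical equal-area with standard parallel φ₀, h = cos φ / cos φ₀ and k = cos φ₀ / cos φ, so h·k = 1.
At 50.3°: h = 0.9034, k = 1.107; principal scales a = 1.107, b = 0.9034.
sin(ω/2) = (a − b)/(a + b) = 0.2036/2.010 = 0.1013, so ω = 2 arcsin(0.1013) ≈ 11.6°.

11.6°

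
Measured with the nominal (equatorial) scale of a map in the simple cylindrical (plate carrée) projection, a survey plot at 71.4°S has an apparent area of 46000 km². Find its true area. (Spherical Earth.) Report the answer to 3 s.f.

14700 km²

In the plate carrée (x = Rλ, y = Rφ), meridians are true-scale (h = 1) and parallels are stretched by k = sec φ.
Areal scale = h·k = 1 × sec φ; at 71.4°, h = 1.000, k = 3.135, so h·k = 3.135.
True area = apparent / (areal scale) = 46000 / 3.135 ≈ 14700 km².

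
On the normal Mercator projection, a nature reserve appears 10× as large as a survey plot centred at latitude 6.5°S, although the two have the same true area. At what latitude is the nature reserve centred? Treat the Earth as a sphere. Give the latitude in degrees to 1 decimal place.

71.7°

Mercator areal scale is sec²φ, so apparent-area ratio = sec²φ₁ / sec²φ₂ = cos²φ₂ / cos²φ₁.
cos²φ₂ / cos²φ₁ = 10  ⇒  cos φ₁ = cos 6.5° / √10 = 0.9936/3.162 = 0.3142.
φ₁ = arccos(0.3142) ≈ 71.7°.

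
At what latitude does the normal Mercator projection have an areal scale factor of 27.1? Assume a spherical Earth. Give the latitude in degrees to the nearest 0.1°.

Mercator areal scale is sec²φ.
sec²φ = 27.1  ⇒  cos²φ = 0.03690  ⇒  cos φ = 0.1921.
φ = arccos(0.1921) ≈ 78.9°.

78.9°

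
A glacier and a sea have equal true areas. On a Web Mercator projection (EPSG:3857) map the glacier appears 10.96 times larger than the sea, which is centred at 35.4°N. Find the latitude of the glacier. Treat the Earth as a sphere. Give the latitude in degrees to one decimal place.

For equal true areas on Mercator, apparent areas scale as sec²φ, so the ratio is cos²φ₂ / cos²φ₁.
cos²φ₂ / cos²φ₁ = 10.96  ⇒  cos φ₁ = cos 35.4° / √10.96 = 0.8151/3.311 = 0.2462.
φ₁ = arccos(0.2462) ≈ 75.7°.

75.7°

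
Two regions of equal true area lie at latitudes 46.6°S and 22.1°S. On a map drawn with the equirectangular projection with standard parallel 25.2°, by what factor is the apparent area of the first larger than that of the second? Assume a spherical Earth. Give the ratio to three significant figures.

1.35

With standard parallel φ₀ = 25.2°, the equirectangular projection gives x = Rλ cos φ₀, y = Rφ, so h = 1 and k = cos 25.2° / cos φ.
Areal scale at 46.6°: h·k = 1.000 × 1.317 = 1.317.
Areal scale at 22.1°: h·k = 1.000 × 0.9766 = 0.9766.
Ratio = 1.317/0.9766 ≈ 1.35.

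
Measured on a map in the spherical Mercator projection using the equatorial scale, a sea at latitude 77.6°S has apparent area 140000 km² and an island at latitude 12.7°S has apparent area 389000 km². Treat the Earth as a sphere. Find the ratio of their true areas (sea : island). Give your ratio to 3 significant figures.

0.0174

On Mercator the areal scale is sec²φ, so true area = apparent × cos²φ.
True area of sea: 140000 × cos²(77.6°) = 140000 × 0.04611 = 6456 km².
True area of island: 389000 × cos²(12.7°) = 389000 × 0.9517 = 370200 km².
Ratio = 6456 / 370200 ≈ 0.0174.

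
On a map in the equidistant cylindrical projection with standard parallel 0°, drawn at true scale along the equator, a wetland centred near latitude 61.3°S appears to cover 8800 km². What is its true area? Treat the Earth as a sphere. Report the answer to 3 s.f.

Plate carrée maps x = Rλ, y = Rφ. The meridian scale is h = 1 and the parallel scale is k = 1/cos φ = sec φ.
Areal scale = h·k = 1 × sec φ; at 61.3°, h = 1.000, k = 2.082, so h·k = 2.082.
True area = apparent / (areal scale) = 8800 / 2.082 ≈ 4230 km².

4230 km²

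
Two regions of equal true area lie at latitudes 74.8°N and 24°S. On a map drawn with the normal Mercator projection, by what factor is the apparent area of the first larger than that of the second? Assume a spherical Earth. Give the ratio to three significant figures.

12.1

Mercator areal scale is sec²φ.
At 74.8°: sec²(74.8°) = 1/0.2622² = 14.55.
At 24°: sec²(24°) = 1/0.9135² = 1.198.
Ratio = 14.55/1.198 = cos²(24°)/cos²(74.8°) ≈ 12.1.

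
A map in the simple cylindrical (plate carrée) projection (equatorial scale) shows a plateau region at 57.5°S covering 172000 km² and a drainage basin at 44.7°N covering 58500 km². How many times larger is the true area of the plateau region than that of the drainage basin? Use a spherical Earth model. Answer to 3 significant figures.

Plate carrée has h = 1 and k = sec φ, giving areal scale sec φ; true area = (apparent area) · cos φ.
True area of plateau region: 172000 × cos(57.5°) = 172000 × 0.5373 = 92420 km².
True area of drainage basin: 58500 × cos(44.7°) = 58500 × 0.7108 = 41580 km².
Ratio = 92420 / 41580 ≈ 2.22.

2.22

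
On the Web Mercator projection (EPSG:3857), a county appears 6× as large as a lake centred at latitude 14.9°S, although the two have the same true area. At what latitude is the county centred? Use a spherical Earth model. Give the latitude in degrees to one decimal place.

66.8°

On Mercator, (apparent₁)/(apparent₂) = sec²φ₁ / sec²φ₂ when true areas are equal.
cos²φ₂ / cos²φ₁ = 6  ⇒  cos φ₁ = cos 14.9° / √6 = 0.9664/2.449 = 0.3945.
φ₁ = arccos(0.3945) ≈ 66.8°.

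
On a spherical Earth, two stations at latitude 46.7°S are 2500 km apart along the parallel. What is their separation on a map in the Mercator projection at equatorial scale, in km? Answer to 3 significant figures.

Mercator is conformal, so the point scale is isotropic: h = k = sec φ = 1/cos φ.
Along the parallel, k = sec 46.7° = 1/0.6858 = 1.458.
Map distance = 2500 × 1.458 ≈ 3650 km.

3650 km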